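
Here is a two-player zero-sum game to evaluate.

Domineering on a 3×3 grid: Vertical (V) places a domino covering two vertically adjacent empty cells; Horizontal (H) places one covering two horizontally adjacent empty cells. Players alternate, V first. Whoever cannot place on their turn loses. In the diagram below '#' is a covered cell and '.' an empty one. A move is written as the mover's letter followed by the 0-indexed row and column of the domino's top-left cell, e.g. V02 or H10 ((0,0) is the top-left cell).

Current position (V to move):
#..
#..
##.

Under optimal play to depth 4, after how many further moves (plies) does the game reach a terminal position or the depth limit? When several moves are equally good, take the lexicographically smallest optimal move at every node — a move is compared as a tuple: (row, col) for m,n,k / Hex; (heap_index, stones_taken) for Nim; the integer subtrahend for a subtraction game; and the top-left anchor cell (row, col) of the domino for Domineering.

ply 1, V at #../#../##. | V01=+1→##./##./##.*; V02=+1→#.#/#.#/##.; V12=-1→#../#.#/###
ply 2: ##./##./##. is terminal -1 (H); from #../#../##. depth 4

PV length from [#../#../##.]: 1 ply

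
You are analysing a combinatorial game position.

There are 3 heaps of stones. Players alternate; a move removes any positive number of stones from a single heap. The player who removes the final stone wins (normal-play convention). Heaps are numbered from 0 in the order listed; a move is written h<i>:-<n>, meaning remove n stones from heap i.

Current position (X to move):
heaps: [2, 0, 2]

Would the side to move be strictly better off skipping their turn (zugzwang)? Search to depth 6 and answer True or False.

ply 1, X at (2,0,2) | h0:-1=-1→(1,0,2)*; h0:-2=-1→(0,0,2); h2:-1=-1→(2,0,1); h2:-2=-1→(2,0,0)
ply 2, O at (1,0,2) | h0:-1=-1→(0,0,2); h2:-1=+1→(1,0,1)*; h2:-2=-1→(1,0,0)
ply 3, X at (1,0,1) | h0:-1=-1→(0,0,1)*; h2:-1=-1→(1,0,0)
ply 4, O at (0,0,1) | h2:-1=+1→(0,0,0)*
ply 5: (0,0,0) is terminal -1 (X); from (2,0,2) depth 6
if X skipped the turn, O would face:
~ ply 1, O at (2,0,2) | h0:-1=-1→(1,0,2)*; h0:-2=-1→(0,0,2); h2:-1=-1→(2,0,1); h2:-2=-1→(2,0,0)
~ ply 2, X at (1,0,2) | h0:-1=-1→(0,0,2); h2:-1=+1→(1,0,1)*; h2:-2=-1→(1,0,0)
~ ply 3, O at (1,0,1) | h0:-1=-1→(0,0,1)*; h2:-1=-1→(1,0,0)
~ ply 4, X at (0,0,1) | h2:-1=+1→(0,0,0)*
~ ply 5: (0,0,0) is terminal -1 (O); from (2,0,2) depth 6
compare (X): move=-1 vs pass=+1

zugzwang((2,0,2), X) = True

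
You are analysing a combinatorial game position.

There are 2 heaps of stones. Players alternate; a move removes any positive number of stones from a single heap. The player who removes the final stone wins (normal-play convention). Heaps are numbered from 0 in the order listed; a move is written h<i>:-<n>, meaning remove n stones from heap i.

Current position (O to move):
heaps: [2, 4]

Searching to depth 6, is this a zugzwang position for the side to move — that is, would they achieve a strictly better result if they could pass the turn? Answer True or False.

ply 1, O at (2,4) | h0:-1=-1→(1,4); h0:-2=-1→(0,4); h1:-1=-1→(2,3); h1:-2=+1→(2,2)*; h1:-3=-1→(2,1); h1:-4=-1→(2,0)
ply 2, X at (2,2) | h0:-1=-1→(1,2)*; h0:-2=-1→(0,2); h1:-1=-1→(2,1); h1:-2=-1→(2,0)
ply 3, O at (1,2) | h0:-1=-1→(0,2); h1:-1=+1→(1,1)*; h1:-2=-1→(1,0)
ply 4, X at (1,1) | h0:-1=-1→(0,1)*; h1:-1=-1→(1,0)
ply 5, O at (0,1) | h1:-1=+1→(0,0)*
ply 6: (0,0) is terminal -1 (X); from (2,4) depth 6
pass branch (X moves first from the same position):
  | ply 1, X at (2,4) | h0:-1=-1→(1,4); h0:-2=-1→(0,4); h1:-1=-1→(2,3); h1:-2=+1→(2,2)*; h1:-3=-1→(2,1); h1:-4=-1→(2,0)
  | ply 2, O at (2,2) | h0:-1=-1→(1,2)*; h0:-2=-1→(0,2); h1:-1=-1→(2,1); h1:-2=-1→(2,0)
  | ply 3, X at (1,2) | h0:-1=-1→(0,2); h1:-1=+1→(1,1)*; h1:-2=-1→(1,0)
  | ply 4, O at (1,1) | h0:-1=-1→(0,1)*; h1:-1=-1→(1,0)
  | ply 5, X at (0,1) | h1:-1=+1→(0,0)*
  | ply 6: (0,0) is terminal -1 (O); from (2,4) depth 6
O moving scores +1; O passing scores -1

zugzwang((2,4), O) = False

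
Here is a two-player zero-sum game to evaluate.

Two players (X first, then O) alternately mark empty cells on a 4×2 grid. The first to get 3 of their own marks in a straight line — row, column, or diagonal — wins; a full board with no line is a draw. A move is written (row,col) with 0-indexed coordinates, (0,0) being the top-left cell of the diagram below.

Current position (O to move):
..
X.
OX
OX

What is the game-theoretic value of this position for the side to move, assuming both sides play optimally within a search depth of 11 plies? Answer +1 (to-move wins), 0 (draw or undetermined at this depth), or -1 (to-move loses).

p1 O@[../X./OX/OX]: (0,0)[O./X./OX/OX]-1 (0,1)[.O/X./OX/OX]-1 (1,1)[../XO/OX/OX]+0*
p2 X@[../XO/OX/OX]: (0,0)[X./XO/OX/OX]+0* (0,1)[.X/XO/OX/OX]+0
p3 O@[X./XO/OX/OX]: (0,1)[XO/XO/OX/OX]+0*
p4 X@[XO/XO/OX/OX] terminal +0; root [../X./OX/OX] d11

value(../X./OX/OX, O) = 0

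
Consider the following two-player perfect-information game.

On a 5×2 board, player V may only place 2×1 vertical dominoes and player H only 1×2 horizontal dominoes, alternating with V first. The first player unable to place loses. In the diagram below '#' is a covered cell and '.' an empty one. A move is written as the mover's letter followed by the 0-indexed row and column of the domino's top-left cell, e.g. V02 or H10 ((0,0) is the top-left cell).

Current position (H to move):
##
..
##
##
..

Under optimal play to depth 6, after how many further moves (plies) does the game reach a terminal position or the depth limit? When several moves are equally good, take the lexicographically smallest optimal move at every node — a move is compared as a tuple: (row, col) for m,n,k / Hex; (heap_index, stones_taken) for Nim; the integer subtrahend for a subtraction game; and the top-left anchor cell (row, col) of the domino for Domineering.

p1 H@[##/../##/##/..]: H10[##/##/##/##/..]+1* H40[##/../##/##/##]+1
p2 V@[##/##/##/##/..] terminal -1; root [##/../##/##/..] d6

PV length from [##/../##/##/..]: 1 ply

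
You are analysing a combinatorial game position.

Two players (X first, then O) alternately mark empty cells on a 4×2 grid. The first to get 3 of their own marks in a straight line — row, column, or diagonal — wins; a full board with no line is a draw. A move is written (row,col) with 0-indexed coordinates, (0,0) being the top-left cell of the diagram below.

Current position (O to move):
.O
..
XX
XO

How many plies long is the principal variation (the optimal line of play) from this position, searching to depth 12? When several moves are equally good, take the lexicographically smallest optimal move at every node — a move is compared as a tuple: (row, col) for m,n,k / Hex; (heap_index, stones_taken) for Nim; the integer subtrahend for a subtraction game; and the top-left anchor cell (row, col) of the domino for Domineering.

[.O/../XX/XO] O move#1: (0,0):-1/OO/../XX/XO, (1,0):+0/.O/O./XX/XO*, (1,1):-1/.O/.O/XX/XO
[.O/O./XX/XO] X move#2: (0,0):+0/XO/O./XX/XO*, (1,1):+0/.O/OX/XX/XO
[XO/O./XX/XO] O move#3: (1,1):+0/XO/OO/XX/XO*
[XO/OO/XX/XO] end (terminal +0, X#4); searched .O/../XX/XO to 12

PV length from [.O/../XX/XO]: 3 plies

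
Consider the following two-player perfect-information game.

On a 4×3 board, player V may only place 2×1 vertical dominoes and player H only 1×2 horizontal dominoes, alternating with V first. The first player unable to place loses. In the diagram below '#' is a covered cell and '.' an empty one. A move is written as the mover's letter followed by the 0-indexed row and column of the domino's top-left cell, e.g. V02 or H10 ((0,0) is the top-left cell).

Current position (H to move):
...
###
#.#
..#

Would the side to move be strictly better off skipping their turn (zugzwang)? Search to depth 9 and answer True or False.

zugzwang(.../###/#.#/..#, H) = False

[.../###/#.#/..#] H move#1: H00:-1/##./###/#.#/..#, H01:-1/.##/###/#.#/..#, H30:+1/.../###/#.#/###*
[.../###/#.#/###] end (terminal -1, V#2); searched .../###/#.#/..# to 9
suppose H passes — search the same position with V to move:
pass> [.../###/#.#/..#] V move#1: V21:-1/.../###/###/.##*
pass> [.../###/###/.##] H move#2: H00:+1/##./###/###/.##*, H01:+1/.##/###/###/.##
pass> [##./###/###/.##] end (terminal -1, V#3); searched .../###/#.#/..# to 9
for H: play +1, pass +1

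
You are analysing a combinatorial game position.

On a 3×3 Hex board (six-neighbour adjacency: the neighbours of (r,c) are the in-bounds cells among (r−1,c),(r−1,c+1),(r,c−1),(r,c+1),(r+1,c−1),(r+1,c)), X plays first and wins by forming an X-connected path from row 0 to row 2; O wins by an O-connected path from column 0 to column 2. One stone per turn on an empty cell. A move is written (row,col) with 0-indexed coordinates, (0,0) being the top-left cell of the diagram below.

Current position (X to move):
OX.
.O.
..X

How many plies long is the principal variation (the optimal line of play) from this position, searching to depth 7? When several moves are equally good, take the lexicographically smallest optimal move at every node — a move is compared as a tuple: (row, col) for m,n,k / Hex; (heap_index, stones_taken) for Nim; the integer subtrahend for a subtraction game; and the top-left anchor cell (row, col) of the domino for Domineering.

PV length from [OX./.O./..X]: 4 plies

[OX./.O./..X] X move#1: (0,2):-1/OXX/.O./..X*, (1,0):-1/OX./XO./..X, (1,2):-1/OX./.OX/..X, (2,0):-1/OX./.O./X.X, (2,1):-1/OX./.O./.XX
[OXX/.O./..X] O move#2: (1,0):-1/OXX/OO./..X, (1,2):+1/OXX/.OO/..X*, (2,0):-1/OXX/.O./O.X, (2,1):-1/OXX/.O./.OX
[OXX/.OO/..X] X move#3: (1,0):-1/OXX/XOO/..X*, (2,0):-1/OXX/.OO/X.X, (2,1):-1/OXX/.OO/.XX
[OXX/XOO/..X] O move#4: (2,0):+1/OXX/XOO/O.X*, (2,1):-1/OXX/XOO/.OX
[OXX/XOO/O.X] end (terminal -1, X#5); searched OX./.O./..X to 7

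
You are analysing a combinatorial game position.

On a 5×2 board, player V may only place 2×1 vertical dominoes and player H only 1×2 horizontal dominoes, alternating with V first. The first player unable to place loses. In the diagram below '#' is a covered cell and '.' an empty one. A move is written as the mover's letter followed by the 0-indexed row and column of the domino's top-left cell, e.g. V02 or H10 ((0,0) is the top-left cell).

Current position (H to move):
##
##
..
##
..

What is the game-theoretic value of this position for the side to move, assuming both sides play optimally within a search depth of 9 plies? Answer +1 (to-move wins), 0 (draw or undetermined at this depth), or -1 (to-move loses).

value(##/##/../##/.., H) = +1

[##/##/../##/..] H move#1: H20:+1/##/##/##/##/..*, H40:+1/##/##/../##/##
[##/##/##/##/..] end (terminal -1, V#2); searched ##/##/../##/.. to 9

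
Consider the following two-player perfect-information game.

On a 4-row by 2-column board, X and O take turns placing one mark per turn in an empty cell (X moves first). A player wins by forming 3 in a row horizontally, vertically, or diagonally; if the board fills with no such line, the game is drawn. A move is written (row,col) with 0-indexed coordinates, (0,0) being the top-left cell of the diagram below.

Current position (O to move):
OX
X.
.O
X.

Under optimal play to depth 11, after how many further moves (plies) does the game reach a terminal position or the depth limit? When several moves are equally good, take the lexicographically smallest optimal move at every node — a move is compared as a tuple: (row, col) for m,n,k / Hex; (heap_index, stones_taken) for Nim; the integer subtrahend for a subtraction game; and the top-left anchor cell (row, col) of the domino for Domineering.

ply 1, O at OX/X./.O/X. | (1,1)=-1→OX/XO/.O/X.; (2,0)=+0→OX/X./OO/X.*; (3,1)=-1→OX/X./.O/XO
ply 2, X at OX/X./OO/X. | (1,1)=+0→OX/XX/OO/X.*; (3,1)=+0→OX/X./OO/XX
ply 3, O at OX/XX/OO/X. | (3,1)=+0→OX/XX/OO/XO*
ply 4: OX/XX/OO/XO is terminal +0 (X); from OX/X./.O/X. depth 11

PV length from [OX/X./.O/X.]: 3 plies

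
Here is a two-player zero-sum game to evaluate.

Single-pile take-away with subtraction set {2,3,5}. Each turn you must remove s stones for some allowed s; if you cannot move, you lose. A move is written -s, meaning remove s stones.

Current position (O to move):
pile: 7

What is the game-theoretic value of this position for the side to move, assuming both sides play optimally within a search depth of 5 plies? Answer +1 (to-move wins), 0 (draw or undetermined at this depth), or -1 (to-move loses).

value(7, O) = -1

[7] O move#1: -2:-1/5*, -3:-1/4, -5:-1/2
[5] X move#2: -2:-1/3, -3:-1/2, -5:+1/0*
[0] end (terminal -1, O#3); searched 7 to 5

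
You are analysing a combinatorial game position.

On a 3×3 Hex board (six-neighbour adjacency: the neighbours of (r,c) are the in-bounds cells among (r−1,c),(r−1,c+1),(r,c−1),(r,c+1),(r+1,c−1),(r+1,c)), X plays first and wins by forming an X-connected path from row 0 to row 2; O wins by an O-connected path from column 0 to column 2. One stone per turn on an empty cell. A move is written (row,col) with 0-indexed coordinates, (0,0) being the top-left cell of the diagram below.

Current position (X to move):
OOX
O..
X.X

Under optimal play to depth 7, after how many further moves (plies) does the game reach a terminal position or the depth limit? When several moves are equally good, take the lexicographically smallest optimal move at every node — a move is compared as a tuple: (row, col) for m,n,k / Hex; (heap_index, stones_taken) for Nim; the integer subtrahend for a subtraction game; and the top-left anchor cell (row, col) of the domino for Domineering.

p1 X@[OOX/O../X.X]: (1,1)[OOX/OX./X.X]+1* (1,2)[OOX/O.X/X.X]+1 (2,1)[OOX/O../XXX]+1
p2 O@[OOX/OX./X.X] terminal -1; root [OOX/O../X.X] d7

PV length from [OOX/O../X.X]: 1 ply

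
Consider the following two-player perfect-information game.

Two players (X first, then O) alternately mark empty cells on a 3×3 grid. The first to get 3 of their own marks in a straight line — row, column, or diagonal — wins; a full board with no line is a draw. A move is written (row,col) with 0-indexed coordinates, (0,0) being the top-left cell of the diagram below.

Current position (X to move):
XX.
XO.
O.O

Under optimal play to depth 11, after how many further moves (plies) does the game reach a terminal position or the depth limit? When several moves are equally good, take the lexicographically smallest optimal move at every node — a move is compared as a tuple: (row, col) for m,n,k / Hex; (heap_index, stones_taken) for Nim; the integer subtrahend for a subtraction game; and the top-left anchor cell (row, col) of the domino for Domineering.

PV length from [XX./XO./O.O]: 1 ply

ply 1, X at XX./XO./O.O | (0,2)=+1→XXX/XO./O.O*; (1,2)=-1→XX./XOX/O.O; (2,1)=-1→XX./XO./OXO
ply 2: XXX/XO./O.O is terminal -1 (O); from XX./XO./O.O depth 11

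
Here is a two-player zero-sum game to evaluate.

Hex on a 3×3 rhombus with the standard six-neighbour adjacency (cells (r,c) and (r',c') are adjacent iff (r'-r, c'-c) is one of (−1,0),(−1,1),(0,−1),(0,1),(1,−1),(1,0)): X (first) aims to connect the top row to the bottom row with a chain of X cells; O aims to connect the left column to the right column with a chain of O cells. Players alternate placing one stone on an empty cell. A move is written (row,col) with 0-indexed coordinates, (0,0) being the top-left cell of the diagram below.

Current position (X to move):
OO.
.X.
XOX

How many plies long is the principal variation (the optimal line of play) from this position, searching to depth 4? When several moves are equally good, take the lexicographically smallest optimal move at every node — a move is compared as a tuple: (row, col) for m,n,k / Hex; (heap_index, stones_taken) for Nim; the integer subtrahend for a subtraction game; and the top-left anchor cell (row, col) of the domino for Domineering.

ply 1, X at OO./.X./XOX | (0,2)=+1→OOX/.X./XOX*; (1,0)=-1→OO./XX./XOX; (1,2)=-1→OO./.XX/XOX
ply 2: OOX/.X./XOX is terminal -1 (O); from OO./.X./XOX depth 4

PV length from [OO./.X./XOX]: 1 ply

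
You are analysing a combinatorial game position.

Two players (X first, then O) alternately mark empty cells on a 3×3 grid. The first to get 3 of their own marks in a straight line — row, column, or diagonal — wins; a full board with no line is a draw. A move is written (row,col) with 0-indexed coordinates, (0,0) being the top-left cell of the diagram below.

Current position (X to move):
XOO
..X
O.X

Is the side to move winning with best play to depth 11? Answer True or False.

p1 X@[XOO/..X/O.X]: (1,0)[XOO/X.X/O.X]-1 (1,1)[XOO/.XX/O.X]+1* (2,1)[XOO/..X/OXX]-1
p2 O@[XOO/.XX/O.X] terminal -1; root [XOO/..X/O.X] d11

X winning at [XOO/..X/O.X]: True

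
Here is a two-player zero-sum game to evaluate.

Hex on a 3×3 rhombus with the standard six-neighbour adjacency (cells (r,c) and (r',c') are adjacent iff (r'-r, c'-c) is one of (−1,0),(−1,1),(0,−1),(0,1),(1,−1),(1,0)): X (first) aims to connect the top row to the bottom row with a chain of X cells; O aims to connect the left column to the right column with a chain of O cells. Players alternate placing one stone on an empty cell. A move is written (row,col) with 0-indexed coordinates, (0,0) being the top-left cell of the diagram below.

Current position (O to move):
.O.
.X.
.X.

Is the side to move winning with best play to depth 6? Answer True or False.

O winning at [.O./.X./.X.]: True

ply 1, O at .O./.X./.X. | (0,0)=-1→OO./.X./.X.; (0,2)=+1→.OO/.X./.X.*; (1,0)=-1→.O./OX./.X.; (1,2)=-1→.O./.XO/.X.; (2,0)=-1→.O./.X./OX.; (2,2)=-1→.O./.X./.XO
ply 2, X at .OO/.X./.X. | (0,0)=-1→XOO/.X./.X.*; (1,0)=-1→.OO/XX./.X.; (1,2)=-1→.OO/.XX/.X.; (2,0)=-1→.OO/.X./XX.; (2,2)=-1→.OO/.X./.XX
ply 3, O at XOO/.X./.X. | (1,0)=+1→XOO/OX./.X.*; (1,2)=-1→XOO/.XO/.X.; (2,0)=-1→XOO/.X./OX.; (2,2)=-1→XOO/.X./.XO
ply 4: XOO/OX./.X. is terminal -1 (X); from .O./.X./.X. depth 6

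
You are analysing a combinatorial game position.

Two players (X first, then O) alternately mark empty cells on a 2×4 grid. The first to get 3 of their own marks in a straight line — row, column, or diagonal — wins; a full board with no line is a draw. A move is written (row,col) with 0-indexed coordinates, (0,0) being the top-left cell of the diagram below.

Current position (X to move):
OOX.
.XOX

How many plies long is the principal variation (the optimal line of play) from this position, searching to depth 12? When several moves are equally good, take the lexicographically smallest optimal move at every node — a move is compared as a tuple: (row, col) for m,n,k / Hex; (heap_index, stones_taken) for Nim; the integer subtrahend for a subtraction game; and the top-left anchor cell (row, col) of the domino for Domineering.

PV length from [OOX./.XOX]: 2 plies

[OOX./.XOX] X move#1: (0,3):+0/OOXX/.XOX*, (1,0):+0/OOX./XXOX
[OOXX/.XOX] O move#2: (1,0):+0/OOXX/OXOX*
[OOXX/OXOX] end (terminal +0, X#3); searched OOX./.XOX to 12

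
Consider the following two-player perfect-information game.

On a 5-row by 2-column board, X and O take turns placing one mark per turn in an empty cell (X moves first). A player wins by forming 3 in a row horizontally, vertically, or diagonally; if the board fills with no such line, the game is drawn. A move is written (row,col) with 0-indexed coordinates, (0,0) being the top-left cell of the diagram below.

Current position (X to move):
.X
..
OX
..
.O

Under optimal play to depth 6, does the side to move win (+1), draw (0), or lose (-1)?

[.X/../OX/../.O] X move#1: (0,0):+0/XX/../OX/../.O, (1,0):+0/.X/X./OX/../.O, (1,1):+1/.X/.X/OX/../.O*, (3,0):+0/.X/../OX/X./.O, (3,1):+0/.X/../OX/.X/.O, (4,0):+0/.X/../OX/../XO
[.X/.X/OX/../.O] end (terminal -1, O#2); searched .X/../OX/../.O to 6

value(.X/../OX/../.O, X) = +1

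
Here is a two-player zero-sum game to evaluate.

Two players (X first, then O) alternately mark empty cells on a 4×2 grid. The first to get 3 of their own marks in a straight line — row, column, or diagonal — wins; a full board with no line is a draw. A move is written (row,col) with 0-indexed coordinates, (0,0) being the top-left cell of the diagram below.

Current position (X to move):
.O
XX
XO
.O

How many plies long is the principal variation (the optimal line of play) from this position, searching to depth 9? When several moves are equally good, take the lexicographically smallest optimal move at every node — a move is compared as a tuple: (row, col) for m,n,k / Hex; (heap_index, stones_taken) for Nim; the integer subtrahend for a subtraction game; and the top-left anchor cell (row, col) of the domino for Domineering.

PV length from [.O/XX/XO/.O]: 1 ply

p1 X@[.O/XX/XO/.O]: (0,0)[XO/XX/XO/.O]+1* (3,0)[.O/XX/XO/XO]+1
p2 O@[XO/XX/XO/.O] terminal -1; root [.O/XX/XO/.O] d9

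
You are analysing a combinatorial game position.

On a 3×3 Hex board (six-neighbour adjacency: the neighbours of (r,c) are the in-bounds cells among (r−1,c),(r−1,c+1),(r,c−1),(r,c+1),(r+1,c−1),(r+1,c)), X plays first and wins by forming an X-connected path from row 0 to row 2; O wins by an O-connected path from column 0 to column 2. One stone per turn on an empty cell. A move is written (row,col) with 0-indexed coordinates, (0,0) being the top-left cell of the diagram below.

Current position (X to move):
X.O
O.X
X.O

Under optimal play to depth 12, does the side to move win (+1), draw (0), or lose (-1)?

value(X.O/O.X/X.O, X) = -1

[X.O/O.X/X.O] X move#1: (0,1):-1/XXO/O.X/X.O*, (1,1):-1/X.O/OXX/X.O, (2,1):-1/X.O/O.X/XXO
[XXO/O.X/X.O] O move#2: (1,1):+1/XXO/OOX/X.O*, (2,1):-1/XXO/O.X/XOO
[XXO/OOX/X.O] end (terminal -1, X#3); searched X.O/O.X/X.O to 12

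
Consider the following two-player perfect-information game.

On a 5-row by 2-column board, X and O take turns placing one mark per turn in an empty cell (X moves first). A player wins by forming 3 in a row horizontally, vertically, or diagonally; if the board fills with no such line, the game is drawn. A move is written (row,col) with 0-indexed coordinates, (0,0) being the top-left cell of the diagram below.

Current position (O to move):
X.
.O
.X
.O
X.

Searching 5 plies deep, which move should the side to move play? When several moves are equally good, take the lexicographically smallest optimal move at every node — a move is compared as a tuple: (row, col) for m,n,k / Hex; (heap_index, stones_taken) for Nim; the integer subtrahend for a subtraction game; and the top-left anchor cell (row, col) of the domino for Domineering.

O's best at [X./.O/.X/.O/X.]: (1,0)

p1 O@[X./.O/.X/.O/X.]: (0,1)[XO/.O/.X/.O/X.]-1 (1,0)[X./OO/.X/.O/X.]+0* (2,0)[X./.O/OX/.O/X.]+0 (3,0)[X./.O/.X/OO/X.]+0 (4,1)[X./.O/.X/.O/XO]-1
p2 X@[X./OO/.X/.O/X.]: (0,1)[XX/OO/.X/.O/X.]+0* (2,0)[X./OO/XX/.O/X.]+0 (3,0)[X./OO/.X/XO/X.]+0 (4,1)[X./OO/.X/.O/XX]+0
p3 O@[XX/OO/.X/.O/X.]: (2,0)[XX/OO/OX/.O/X.]+0* (3,0)[XX/OO/.X/OO/X.]+0 (4,1)[XX/OO/.X/.O/XO]+0
p4 X@[XX/OO/OX/.O/X.]: (3,0)[XX/OO/OX/XO/X.]+0* (4,1)[XX/OO/OX/.O/XX]-1
p5 O@[XX/OO/OX/XO/X.]: (4,1)[XX/OO/OX/XO/XO]+0*
p6 X@[XX/OO/OX/XO/XO] terminal +0; root [X./.O/.X/.O/X.] d5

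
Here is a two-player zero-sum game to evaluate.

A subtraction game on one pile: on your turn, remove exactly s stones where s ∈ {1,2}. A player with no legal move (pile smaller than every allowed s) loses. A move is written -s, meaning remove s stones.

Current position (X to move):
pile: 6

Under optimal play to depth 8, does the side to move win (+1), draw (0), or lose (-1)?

value(6, X) = -1

p1 X@[6]: -1[5]-1* -2[4]-1
p2 O@[5]: -1[4]-1 -2[3]+1*
p3 X@[3]: -1[2]-1* -2[1]-1
p4 O@[2]: -1[1]-1 -2[0]+1*
p5 X@[0] terminal -1; root [6] d8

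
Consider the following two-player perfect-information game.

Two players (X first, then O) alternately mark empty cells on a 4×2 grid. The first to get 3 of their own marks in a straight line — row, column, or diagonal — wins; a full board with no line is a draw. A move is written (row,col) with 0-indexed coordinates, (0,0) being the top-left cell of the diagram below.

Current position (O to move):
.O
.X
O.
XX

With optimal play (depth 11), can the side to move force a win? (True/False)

O winning at [.O/.X/O./XX]: False

p1 O@[.O/.X/O./XX]: (0,0)[OO/.X/O./XX]-1 (1,0)[.O/OX/O./XX]-1 (2,1)[.O/.X/OO/XX]+0*
p2 X@[.O/.X/OO/XX]: (0,0)[XO/.X/OO/XX]+0* (1,0)[.O/XX/OO/XX]+0
p3 O@[XO/.X/OO/XX]: (1,0)[XO/OX/OO/XX]+0*
p4 X@[XO/OX/OO/XX] terminal +0; root [.O/.X/O./XX] d11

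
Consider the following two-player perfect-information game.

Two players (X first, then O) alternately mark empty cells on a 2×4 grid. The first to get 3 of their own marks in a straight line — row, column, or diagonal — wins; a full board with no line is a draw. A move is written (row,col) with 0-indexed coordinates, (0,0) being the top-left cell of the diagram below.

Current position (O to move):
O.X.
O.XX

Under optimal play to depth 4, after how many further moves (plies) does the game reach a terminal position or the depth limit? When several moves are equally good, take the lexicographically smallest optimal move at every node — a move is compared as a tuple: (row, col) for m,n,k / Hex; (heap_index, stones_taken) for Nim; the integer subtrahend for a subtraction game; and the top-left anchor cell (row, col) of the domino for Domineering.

PV length from [O.X./O.XX]: 3 plies

[O.X./O.XX] O move#1: (0,1):-1/OOX./O.XX, (0,3):-1/O.XO/O.XX, (1,1):+0/O.X./OOXX*
[O.X./OOXX] X move#2: (0,1):+0/OXX./OOXX*, (0,3):+0/O.XX/OOXX
[OXX./OOXX] O move#3: (0,3):+0/OXXO/OOXX*
[OXXO/OOXX] end (terminal +0, X#4); searched O.X./O.XX to 4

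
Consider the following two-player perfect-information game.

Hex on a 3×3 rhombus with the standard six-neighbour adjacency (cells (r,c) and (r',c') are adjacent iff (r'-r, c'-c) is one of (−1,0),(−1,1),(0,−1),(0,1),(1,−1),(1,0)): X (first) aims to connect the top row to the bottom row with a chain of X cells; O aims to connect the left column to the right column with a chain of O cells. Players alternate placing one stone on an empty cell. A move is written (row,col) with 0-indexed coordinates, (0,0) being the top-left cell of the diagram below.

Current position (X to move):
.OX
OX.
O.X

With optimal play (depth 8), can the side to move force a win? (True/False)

X winning at [.OX/OX./O.X]: True

p1 X@[.OX/OX./O.X]: (0,0)[XOX/OX./O.X]+1* (1,2)[.OX/OXX/O.X]+1 (2,1)[.OX/OX./OXX]+1
p2 O@[XOX/OX./O.X]: (1,2)[XOX/OXO/O.X]-1* (2,1)[XOX/OX./OOX]-1
p3 X@[XOX/OXO/O.X]: (2,1)[XOX/OXO/OXX]+1*
p4 O@[XOX/OXO/OXX] terminal -1; root [.OX/OX./O.X] d8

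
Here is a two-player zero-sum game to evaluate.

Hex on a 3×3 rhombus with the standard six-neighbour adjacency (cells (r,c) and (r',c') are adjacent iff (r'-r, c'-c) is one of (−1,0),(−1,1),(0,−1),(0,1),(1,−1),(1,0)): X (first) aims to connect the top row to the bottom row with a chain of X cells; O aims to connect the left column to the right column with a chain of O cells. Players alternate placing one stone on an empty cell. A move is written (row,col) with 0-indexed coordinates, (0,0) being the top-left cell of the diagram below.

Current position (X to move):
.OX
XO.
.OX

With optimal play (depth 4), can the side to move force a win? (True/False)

X winning at [.OX/XO./.OX]: True

[.OX/XO./.OX] X move#1: (0,0):+1/XOX/XO./.OX*, (1,2):+1/.OX/XOX/.OX, (2,0):+1/.OX/XO./XOX
[XOX/XO./.OX] O move#2: (1,2):-1/XOX/XOO/.OX*, (2,0):-1/XOX/XO./OOX
[XOX/XOO/.OX] X move#3: (2,0):+1/XOX/XOO/XOX*
[XOX/XOO/XOX] end (terminal -1, O#4); searched .OX/XO./.OX to 4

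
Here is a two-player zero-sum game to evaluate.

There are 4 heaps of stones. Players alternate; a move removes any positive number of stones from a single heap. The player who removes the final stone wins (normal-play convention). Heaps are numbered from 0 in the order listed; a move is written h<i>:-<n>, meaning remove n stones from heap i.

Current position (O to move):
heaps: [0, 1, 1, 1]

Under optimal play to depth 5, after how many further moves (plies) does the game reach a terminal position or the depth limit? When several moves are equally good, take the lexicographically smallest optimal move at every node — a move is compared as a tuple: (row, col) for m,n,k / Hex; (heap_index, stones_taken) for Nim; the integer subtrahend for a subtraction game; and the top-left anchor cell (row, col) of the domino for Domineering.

ply 1, O at (0,1,1,1) | h1:-1=+1→(0,0,1,1)*; h2:-1=+1→(0,1,0,1); h3:-1=+1→(0,1,1,0)
ply 2, X at (0,0,1,1) | h2:-1=-1→(0,0,0,1)*; h3:-1=-1→(0,0,1,0)
ply 3, O at (0,0,0,1) | h3:-1=+1→(0,0,0,0)*
ply 4: (0,0,0,0) is terminal -1 (X); from (0,1,1,1) depth 5

PV length from [(0,1,1,1)]: 3 plies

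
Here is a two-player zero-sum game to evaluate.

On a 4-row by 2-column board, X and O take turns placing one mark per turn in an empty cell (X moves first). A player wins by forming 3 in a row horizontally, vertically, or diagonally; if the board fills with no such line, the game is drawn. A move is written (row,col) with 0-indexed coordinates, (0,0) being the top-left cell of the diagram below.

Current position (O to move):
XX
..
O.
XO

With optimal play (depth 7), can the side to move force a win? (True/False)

O winning at [XX/../O./XO]: False

[XX/../O./XO] O move#1: (1,0):+0/XX/O./O./XO*, (1,1):+0/XX/.O/O./XO, (2,1):+0/XX/../OO/XO
[XX/O./O./XO] X move#2: (1,1):+0/XX/OX/O./XO*, (2,1):+0/XX/O./OX/XO
[XX/OX/O./XO] O move#3: (2,1):+0/XX/OX/OO/XO*
[XX/OX/OO/XO] end (terminal +0, X#4); searched XX/../O./XO to 7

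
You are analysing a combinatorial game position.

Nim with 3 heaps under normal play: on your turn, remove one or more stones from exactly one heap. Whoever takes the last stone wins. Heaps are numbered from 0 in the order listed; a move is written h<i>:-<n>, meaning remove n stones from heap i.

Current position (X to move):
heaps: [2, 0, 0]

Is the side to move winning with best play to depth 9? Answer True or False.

X winning at [(2,0,0)]: True

p1 X@[(2,0,0)]: h0:-1[(1,0,0)]-1 h0:-2[(0,0,0)]+1*
p2 O@[(0,0,0)] terminal -1; root [(2,0,0)] d9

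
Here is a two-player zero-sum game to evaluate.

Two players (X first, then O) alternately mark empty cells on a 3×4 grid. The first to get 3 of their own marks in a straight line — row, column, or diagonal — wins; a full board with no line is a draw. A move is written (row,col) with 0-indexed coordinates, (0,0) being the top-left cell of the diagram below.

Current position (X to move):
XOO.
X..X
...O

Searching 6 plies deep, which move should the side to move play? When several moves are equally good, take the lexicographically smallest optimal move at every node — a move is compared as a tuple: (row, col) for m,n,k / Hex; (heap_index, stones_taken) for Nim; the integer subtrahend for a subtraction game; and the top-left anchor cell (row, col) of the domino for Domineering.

ply 1, X at XOO./X..X/...O | (0,3)=-1→XOOX/X..X/...O; (1,1)=-1→XOO./XX.X/...O; (1,2)=-1→XOO./X.XX/...O; (2,0)=+1→XOO./X..X/X..O*; (2,1)=-1→XOO./X..X/.X.O; (2,2)=-1→XOO./X..X/..XO
ply 2: XOO./X..X/X..O is terminal -1 (O); from XOO./X..X/...O depth 6

X's best at [XOO./X..X/...O]: (2,0)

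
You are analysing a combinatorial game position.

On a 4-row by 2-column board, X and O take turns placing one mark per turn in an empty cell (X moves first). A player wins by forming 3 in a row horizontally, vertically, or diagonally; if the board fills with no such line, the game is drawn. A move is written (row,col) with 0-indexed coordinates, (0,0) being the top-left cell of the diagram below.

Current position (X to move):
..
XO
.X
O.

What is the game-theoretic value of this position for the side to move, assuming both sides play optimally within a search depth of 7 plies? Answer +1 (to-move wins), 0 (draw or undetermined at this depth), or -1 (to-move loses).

p1 X@[../XO/.X/O.]: (0,0)[X./XO/.X/O.]+0* (0,1)[.X/XO/.X/O.]+0 (2,0)[../XO/XX/O.]+0 (3,1)[../XO/.X/OX]+0
p2 O@[X./XO/.X/O.]: (0,1)[XO/XO/.X/O.]-1 (2,0)[X./XO/OX/O.]+0* (3,1)[X./XO/.X/OO]-1
p3 X@[X./XO/OX/O.]: (0,1)[XX/XO/OX/O.]+0* (3,1)[X./XO/OX/OX]+0
p4 O@[XX/XO/OX/O.]: (3,1)[XX/XO/OX/OO]+0*
p5 X@[XX/XO/OX/OO] terminal +0; root [../XO/.X/O.] d7

value(../XO/.X/O., X) = 0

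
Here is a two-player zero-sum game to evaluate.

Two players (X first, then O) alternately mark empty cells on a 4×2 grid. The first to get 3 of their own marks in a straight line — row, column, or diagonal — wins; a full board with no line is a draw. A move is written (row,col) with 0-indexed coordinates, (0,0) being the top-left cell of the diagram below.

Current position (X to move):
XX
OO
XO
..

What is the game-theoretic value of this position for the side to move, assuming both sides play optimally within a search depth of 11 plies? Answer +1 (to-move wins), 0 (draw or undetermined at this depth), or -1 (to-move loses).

value(XX/OO/XO/.., X) = 0

ply 1, X at XX/OO/XO/.. | (3,0)=-1→XX/OO/XO/X.; (3,1)=+0→XX/OO/XO/.X*
ply 2, O at XX/OO/XO/.X | (3,0)=+0→XX/OO/XO/OX*
ply 3: XX/OO/XO/OX is terminal +0 (X); from XX/OO/XO/.. depth 11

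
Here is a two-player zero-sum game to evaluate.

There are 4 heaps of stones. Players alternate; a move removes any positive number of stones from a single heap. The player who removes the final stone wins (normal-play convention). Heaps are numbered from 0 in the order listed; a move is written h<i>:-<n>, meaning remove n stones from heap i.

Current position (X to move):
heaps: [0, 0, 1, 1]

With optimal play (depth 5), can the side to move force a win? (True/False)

X winning at [(0,0,1,1)]: False

p1 X@[(0,0,1,1)]: h2:-1[(0,0,0,1)]-1* h3:-1[(0,0,1,0)]-1
p2 O@[(0,0,0,1)]: h3:-1[(0,0,0,0)]+1*
p3 X@[(0,0,0,0)] terminal -1; root [(0,0,1,1)] d5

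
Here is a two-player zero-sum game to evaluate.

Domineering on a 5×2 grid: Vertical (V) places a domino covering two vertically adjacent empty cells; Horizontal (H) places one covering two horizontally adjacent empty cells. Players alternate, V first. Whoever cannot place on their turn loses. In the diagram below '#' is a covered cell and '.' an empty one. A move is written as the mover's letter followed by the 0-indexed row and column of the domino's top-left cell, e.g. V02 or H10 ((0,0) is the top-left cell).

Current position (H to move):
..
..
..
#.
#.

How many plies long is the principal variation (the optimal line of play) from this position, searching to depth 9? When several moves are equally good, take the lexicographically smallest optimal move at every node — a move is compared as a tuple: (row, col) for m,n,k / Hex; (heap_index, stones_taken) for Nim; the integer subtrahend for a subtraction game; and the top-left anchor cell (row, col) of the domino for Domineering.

p1 H@[../../../#./#.]: H00[##/../../#./#.]-1 H10[../##/../#./#.]+1* H20[../../##/#./#.]-1
p2 V@[../##/../#./#.]: V21[../##/.#/##/#.]-1* V31[../##/../##/##]-1
p3 H@[../##/.#/##/#.]: H00[##/##/.#/##/#.]+1*
p4 V@[##/##/.#/##/#.] terminal -1; root [../../../#./#.] d9

PV length from [../../../#./#.]: 3 plies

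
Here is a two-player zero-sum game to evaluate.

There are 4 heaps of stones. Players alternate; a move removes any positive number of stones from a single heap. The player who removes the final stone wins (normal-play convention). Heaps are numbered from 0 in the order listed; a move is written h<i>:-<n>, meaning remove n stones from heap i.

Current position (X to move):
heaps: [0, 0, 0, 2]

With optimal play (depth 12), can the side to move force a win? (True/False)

ply 1, X at (0,0,0,2) | h3:-1=-1→(0,0,0,1); h3:-2=+1→(0,0,0,0)*
ply 2: (0,0,0,0) is terminal -1 (O); from (0,0,0,2) depth 12

X winning at [(0,0,0,2)]: True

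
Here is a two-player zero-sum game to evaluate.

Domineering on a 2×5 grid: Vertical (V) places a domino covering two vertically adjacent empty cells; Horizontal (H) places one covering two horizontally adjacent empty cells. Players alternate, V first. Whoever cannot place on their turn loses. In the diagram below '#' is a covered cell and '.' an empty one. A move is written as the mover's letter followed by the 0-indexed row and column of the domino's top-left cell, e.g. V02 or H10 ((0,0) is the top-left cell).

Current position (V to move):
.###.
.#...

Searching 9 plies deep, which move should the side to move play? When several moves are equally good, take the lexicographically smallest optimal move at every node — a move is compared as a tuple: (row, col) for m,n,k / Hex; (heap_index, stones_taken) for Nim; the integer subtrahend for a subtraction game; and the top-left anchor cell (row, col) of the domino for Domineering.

p1 V@[.###./.#...]: V00[####./##...]-1 V04[.####/.#..#]+1*
p2 H@[.####/.#..#]: H12[.####/.####]-1*
p3 V@[.####/.####]: V00[#####/#####]+1*
p4 H@[#####/#####] terminal -1; root [.###./.#...] d9

V's best at [.###./.#...]: V04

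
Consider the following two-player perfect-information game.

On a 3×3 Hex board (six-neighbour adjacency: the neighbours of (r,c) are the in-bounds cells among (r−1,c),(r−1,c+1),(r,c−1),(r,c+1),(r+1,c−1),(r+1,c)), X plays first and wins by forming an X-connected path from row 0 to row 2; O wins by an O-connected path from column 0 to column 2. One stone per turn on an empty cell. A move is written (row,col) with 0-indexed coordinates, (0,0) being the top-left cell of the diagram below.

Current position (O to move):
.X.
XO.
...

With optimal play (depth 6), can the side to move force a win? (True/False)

O winning at [.X./XO./...]: True

p1 O@[.X./XO./...]: (0,0)[OX./XO./...]-1 (0,2)[.XO/XO./...]-1 (1,2)[.X./XOO/...]-1 (2,0)[.X./XO./O..]+1* (2,1)[.X./XO./.O.]-1 (2,2)[.X./XO./..O]-1
p2 X@[.X./XO./O..]: (0,0)[XX./XO./O..]-1* (0,2)[.XX/XO./O..]-1 (1,2)[.X./XOX/O..]-1 (2,1)[.X./XO./OX.]-1 (2,2)[.X./XO./O.X]-1
p3 O@[XX./XO./O..]: (0,2)[XXO/XO./O..]+1* (1,2)[XX./XOO/O..]+1 (2,1)[XX./XO./OO.]+1 (2,2)[XX./XO./O.O]+1
p4 X@[XXO/XO./O..] terminal -1; root [.X./XO./...] d6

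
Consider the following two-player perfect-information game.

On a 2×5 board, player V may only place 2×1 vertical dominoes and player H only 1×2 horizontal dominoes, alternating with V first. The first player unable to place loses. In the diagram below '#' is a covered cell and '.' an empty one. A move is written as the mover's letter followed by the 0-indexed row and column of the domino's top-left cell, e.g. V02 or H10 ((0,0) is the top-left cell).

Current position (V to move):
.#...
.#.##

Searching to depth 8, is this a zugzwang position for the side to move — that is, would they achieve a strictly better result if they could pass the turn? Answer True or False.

zugzwang(.#.../.#.##, V) = False

ply 1, V at .#.../.#.## | V00=-1→##.../##.##; V02=+1→.##../.####*
ply 2, H at .##../.#### | H03=-1→.####/.####*
ply 3, V at .####/.#### | V00=+1→#####/#####*
ply 4: #####/##### is terminal -1 (H); from .#.../.#.## depth 8
pass branch (H moves first from the same position):
  | ply 1, H at .#.../.#.## | H02=-1→.###./.#.##*; H03=-1→.#.##/.#.##
  | ply 2, V at .###./.#.## | V00=+1→####./##.##*
  | ply 3: ####./##.## is terminal -1 (H); from .#.../.#.## depth 8
V moving scores +1; V passing scores +1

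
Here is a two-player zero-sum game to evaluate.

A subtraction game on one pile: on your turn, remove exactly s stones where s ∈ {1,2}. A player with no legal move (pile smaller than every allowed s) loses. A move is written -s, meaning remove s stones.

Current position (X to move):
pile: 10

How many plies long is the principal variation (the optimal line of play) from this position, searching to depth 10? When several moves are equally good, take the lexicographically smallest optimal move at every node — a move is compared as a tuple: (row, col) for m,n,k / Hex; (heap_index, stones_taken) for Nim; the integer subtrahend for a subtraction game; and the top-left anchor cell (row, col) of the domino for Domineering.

[10] X move#1: -1:+1/9*, -2:-1/8
[9] O move#2: -1:-1/8*, -2:-1/7
[8] X move#3: -1:-1/7, -2:+1/6*
[6] O move#4: -1:-1/5*, -2:-1/4
[5] X move#5: -1:-1/4, -2:+1/3*
[3] O move#6: -1:-1/2*, -2:-1/1
[2] X move#7: -1:-1/1, -2:+1/0*
[0] end (terminal -1, O#8); searched 10 to 10

PV length from [10]: 7 plies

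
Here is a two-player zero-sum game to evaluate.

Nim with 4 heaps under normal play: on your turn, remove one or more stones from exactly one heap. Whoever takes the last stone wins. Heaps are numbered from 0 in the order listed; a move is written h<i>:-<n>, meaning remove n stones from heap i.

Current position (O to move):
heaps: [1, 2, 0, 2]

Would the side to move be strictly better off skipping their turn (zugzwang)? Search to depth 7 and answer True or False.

zugzwang((1,2,0,2), O) = False

[(1,2,0,2)] O move#1: h0:-1:+1/(0,2,0,2)*, h1:-1:-1/(1,1,0,2), h1:-2:-1/(1,0,0,2), h3:-1:-1/(1,2,0,1), h3:-2:-1/(1,2,0,0)
[(0,2,0,2)] X move#2: h1:-1:-1/(0,1,0,2)*, h1:-2:-1/(0,0,0,2), h3:-1:-1/(0,2,0,1), h3:-2:-1/(0,2,0,0)
[(0,1,0,2)] O move#3: h1:-1:-1/(0,0,0,2), h3:-1:+1/(0,1,0,1)*, h3:-2:-1/(0,1,0,0)
[(0,1,0,1)] X move#4: h1:-1:-1/(0,0,0,1)*, h3:-1:-1/(0,1,0,0)
[(0,0,0,1)] O move#5: h3:-1:+1/(0,0,0,0)*
[(0,0,0,0)] end (terminal -1, X#6); searched (1,2,0,2) to 7
pass branch (X moves first from the same position):
  | [(1,2,0,2)] X move#1: h0:-1:+1/(0,2,0,2)*, h1:-1:-1/(1,1,0,2), h1:-2:-1/(1,0,0,2), h3:-1:-1/(1,2,0,1), h3:-2:-1/(1,2,0,0)
  | [(0,2,0,2)] O move#2: h1:-1:-1/(0,1,0,2)*, h1:-2:-1/(0,0,0,2), h3:-1:-1/(0,2,0,1), h3:-2:-1/(0,2,0,0)
  | [(0,1,0,2)] X move#3: h1:-1:-1/(0,0,0,2), h3:-1:+1/(0,1,0,1)*, h3:-2:-1/(0,1,0,0)
  | [(0,1,0,1)] O move#4: h1:-1:-1/(0,0,0,1)*, h3:-1:-1/(0,1,0,0)
  | [(0,0,0,1)] X move#5: h3:-1:+1/(0,0,0,0)*
  | [(0,0,0,0)] end (terminal -1, O#6); searched (1,2,0,2) to 7
O moving scores +1; O passing scores -1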